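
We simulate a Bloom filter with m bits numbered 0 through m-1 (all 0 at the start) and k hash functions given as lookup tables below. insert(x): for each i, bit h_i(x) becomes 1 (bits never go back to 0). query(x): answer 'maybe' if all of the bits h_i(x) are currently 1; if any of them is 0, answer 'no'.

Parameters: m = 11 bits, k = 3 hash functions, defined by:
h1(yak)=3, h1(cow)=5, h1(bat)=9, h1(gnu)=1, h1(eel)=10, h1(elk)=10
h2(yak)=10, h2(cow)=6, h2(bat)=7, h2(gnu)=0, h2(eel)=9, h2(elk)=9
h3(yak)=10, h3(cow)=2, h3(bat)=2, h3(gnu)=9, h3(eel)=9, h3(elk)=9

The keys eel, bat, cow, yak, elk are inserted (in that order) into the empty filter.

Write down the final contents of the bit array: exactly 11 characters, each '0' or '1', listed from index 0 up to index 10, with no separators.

Start: bits=00000000000
After insert 'eel': sets bits 9 10 -> bits=00000000011
After insert 'bat': sets bits 2 7 9 -> bits=00100001011
After insert 'cow': sets bits 2 5 6 -> bits=00100111011
After insert 'yak': sets bits 3 10 -> bits=00110111011
After insert 'elk': sets bits 9 10 -> bits=00110111011

Answer: 00110111011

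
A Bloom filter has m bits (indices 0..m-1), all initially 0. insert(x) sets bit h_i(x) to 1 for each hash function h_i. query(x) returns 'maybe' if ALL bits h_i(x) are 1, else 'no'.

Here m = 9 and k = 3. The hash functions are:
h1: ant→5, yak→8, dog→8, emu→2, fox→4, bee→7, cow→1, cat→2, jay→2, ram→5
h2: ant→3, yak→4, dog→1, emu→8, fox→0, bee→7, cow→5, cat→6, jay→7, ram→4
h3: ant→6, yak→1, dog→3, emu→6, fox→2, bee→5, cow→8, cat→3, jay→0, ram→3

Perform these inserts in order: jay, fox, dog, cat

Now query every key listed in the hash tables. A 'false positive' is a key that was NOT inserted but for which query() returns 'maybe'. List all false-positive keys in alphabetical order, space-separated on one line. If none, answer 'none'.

Start: bits=000000000
After insert 'jay': sets bits 0 2 7 -> bits=101000010
After insert 'fox': sets bits 0 2 4 -> bits=101010010
After insert 'dog': sets bits 1 3 8 -> bits=111110011
After insert 'cat': sets bits 2 3 6 -> bits=111110111
Not inserted: ant bee cow emu ram yak — query each against bits=111110111:
query ant: checks bit3=1, bit5=0, bit6=1 (has a 0) -> no => not a false positive
query bee: checks bit5=0, bit7=1 (has a 0) -> no => not a false positive
query cow: checks bit1=1, bit5=0, bit8=1 (has a 0) -> no => not a false positive
query emu: checks bit2=1, bit6=1, bit8=1 (all 1) -> maybe => FALSE POSITIVE
query ram: checks bit3=1, bit4=1, bit5=0 (has a 0) -> no => not a false positive
query yak: checks bit1=1, bit4=1, bit8=1 (all 1) -> maybe => FALSE POSITIVE
False positives (alphabetical): emu yak

Answer: emu yak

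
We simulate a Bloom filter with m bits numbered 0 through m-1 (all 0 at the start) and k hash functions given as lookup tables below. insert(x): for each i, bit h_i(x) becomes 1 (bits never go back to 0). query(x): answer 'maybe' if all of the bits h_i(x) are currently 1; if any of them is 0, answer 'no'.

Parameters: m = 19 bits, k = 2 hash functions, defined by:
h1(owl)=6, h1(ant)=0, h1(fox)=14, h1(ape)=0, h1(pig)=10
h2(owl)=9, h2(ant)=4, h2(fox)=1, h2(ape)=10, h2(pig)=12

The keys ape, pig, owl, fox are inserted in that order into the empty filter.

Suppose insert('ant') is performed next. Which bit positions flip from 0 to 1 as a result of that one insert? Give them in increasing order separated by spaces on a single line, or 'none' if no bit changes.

Start: bits=0000000000000000000
After insert 'ape': sets bits 0 10 -> bits=1000000000100000000
After insert 'pig': sets bits 10 12 -> bits=1000000000101000000
After insert 'owl': sets bits 6 9 -> bits=1000001001101000000
After insert 'fox': sets bits 1 14 -> bits=1100001001101010000
insert 'ant' would touch bits 0 4; currently bit0=1, bit4=0
Bits that are 0 among those (would change 0->1): 4

Answer: 4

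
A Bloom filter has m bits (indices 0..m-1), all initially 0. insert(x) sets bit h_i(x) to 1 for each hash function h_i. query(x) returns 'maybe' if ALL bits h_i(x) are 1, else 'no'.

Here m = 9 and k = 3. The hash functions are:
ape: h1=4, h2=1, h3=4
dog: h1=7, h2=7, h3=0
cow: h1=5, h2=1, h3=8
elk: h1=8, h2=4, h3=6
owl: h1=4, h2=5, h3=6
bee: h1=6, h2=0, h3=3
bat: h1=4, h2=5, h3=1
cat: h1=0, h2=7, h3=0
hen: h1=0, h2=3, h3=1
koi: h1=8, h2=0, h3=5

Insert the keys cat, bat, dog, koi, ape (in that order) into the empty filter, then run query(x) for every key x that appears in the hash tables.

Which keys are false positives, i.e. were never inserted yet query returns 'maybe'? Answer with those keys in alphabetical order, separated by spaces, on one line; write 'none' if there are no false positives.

Answer: cow

Derivation:
Start: bits=000000000
After insert 'cat': sets bits 0 7 -> bits=100000010
After insert 'bat': sets bits 1 4 5 -> bits=110011010
After insert 'dog': sets bits 0 7 -> bits=110011010
After insert 'koi': sets bits 0 5 8 -> bits=110011011
After insert 'ape': sets bits 1 4 -> bits=110011011
Not inserted: bee cow elk hen owl — query each against bits=110011011:
query bee: checks bit0=1, bit3=0, bit6=0 (has a 0) -> no => not a false positive
query cow: checks bit1=1, bit5=1, bit8=1 (all 1) -> maybe => FALSE POSITIVE
query elk: checks bit4=1, bit6=0, bit8=1 (has a 0) -> no => not a false positive
query hen: checks bit0=1, bit1=1, bit3=0 (has a 0) -> no => not a false positive
query owl: checks bit4=1, bit5=1, bit6=0 (has a 0) -> no => not a false positive
False positives (alphabetical): cow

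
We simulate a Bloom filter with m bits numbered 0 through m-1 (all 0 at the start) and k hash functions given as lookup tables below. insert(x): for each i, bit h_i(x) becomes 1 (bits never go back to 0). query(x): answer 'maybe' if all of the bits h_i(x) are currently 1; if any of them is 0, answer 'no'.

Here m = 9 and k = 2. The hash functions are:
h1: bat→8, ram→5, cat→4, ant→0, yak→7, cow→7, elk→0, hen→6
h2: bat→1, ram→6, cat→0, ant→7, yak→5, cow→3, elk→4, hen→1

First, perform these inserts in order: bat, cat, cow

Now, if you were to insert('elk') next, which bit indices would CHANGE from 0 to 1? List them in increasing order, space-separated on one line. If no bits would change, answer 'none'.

Start: bits=000000000
After insert 'bat': sets bits 1 8 -> bits=010000001
After insert 'cat': sets bits 0 4 -> bits=110010001
After insert 'cow': sets bits 3 7 -> bits=110110011
insert 'elk' would touch bits 0 4; currently bit0=1, bit4=1
Bits that are 0 among those (would change 0->1): none

Answer: none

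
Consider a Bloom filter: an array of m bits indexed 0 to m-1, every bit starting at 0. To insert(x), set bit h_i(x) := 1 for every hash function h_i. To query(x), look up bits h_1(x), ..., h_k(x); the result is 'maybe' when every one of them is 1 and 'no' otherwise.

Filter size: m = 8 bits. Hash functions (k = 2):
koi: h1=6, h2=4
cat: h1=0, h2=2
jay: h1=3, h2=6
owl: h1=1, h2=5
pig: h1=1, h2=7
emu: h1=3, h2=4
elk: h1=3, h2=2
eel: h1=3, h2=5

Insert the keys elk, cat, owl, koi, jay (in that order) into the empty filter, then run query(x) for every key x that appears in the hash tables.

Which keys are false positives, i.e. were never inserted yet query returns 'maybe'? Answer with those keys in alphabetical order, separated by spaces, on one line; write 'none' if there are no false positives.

Answer: eel emu

Derivation:
Start: bits=00000000
After insert 'elk': sets bits 2 3 -> bits=00110000
After insert 'cat': sets bits 0 2 -> bits=10110000
After insert 'owl': sets bits 1 5 -> bits=11110100
After insert 'koi': sets bits 4 6 -> bits=11111110
After insert 'jay': sets bits 3 6 -> bits=11111110
Not inserted: eel emu pig — query each against bits=11111110:
query eel: checks bit3=1, bit5=1 (all 1) -> maybe => FALSE POSITIVE
query emu: checks bit3=1, bit4=1 (all 1) -> maybe => FALSE POSITIVE
query pig: checks bit1=1, bit7=0 (has a 0) -> no => not a false positive
False positives (alphabetical): eel emu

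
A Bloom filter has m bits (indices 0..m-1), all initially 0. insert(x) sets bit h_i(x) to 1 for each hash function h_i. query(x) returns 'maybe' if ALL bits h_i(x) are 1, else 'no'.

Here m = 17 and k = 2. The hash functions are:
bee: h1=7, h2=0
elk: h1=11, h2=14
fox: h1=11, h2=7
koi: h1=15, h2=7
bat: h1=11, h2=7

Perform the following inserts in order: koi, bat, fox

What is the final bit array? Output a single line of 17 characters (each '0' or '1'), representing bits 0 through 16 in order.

Answer: 00000001000100010

Derivation:
Start: bits=00000000000000000
After insert 'koi': sets bits 7 15 -> bits=00000001000000010
After insert 'bat': sets bits 7 11 -> bits=00000001000100010
After insert 'fox': sets bits 7 11 -> bits=00000001000100010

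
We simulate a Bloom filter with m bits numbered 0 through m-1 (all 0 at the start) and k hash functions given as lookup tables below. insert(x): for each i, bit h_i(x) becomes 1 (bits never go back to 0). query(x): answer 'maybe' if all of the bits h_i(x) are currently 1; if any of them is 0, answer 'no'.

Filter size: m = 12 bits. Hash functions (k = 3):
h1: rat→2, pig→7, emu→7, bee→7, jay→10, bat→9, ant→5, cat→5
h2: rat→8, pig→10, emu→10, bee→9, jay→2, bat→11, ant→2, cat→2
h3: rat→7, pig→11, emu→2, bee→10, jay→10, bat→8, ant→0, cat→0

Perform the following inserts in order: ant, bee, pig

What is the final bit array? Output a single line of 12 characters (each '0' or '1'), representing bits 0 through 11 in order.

Start: bits=000000000000
After insert 'ant': sets bits 0 2 5 -> bits=101001000000
After insert 'bee': sets bits 7 9 10 -> bits=101001010110
After insert 'pig': sets bits 7 10 11 -> bits=101001010111

Answer: 101001010111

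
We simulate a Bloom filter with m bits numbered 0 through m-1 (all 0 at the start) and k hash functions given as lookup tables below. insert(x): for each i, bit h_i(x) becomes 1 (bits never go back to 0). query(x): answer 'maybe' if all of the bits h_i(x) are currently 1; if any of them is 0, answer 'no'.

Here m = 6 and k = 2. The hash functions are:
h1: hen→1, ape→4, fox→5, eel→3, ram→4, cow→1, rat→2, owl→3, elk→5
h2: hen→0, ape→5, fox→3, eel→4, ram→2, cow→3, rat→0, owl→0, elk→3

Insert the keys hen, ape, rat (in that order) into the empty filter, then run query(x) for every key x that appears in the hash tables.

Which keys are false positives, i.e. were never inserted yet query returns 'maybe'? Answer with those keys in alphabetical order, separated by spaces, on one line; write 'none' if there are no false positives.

Answer: ram

Derivation:
Start: bits=000000
After insert 'hen': sets bits 0 1 -> bits=110000
After insert 'ape': sets bits 4 5 -> bits=110011
After insert 'rat': sets bits 0 2 -> bits=111011
Not inserted: cow eel elk fox owl ram — query each against bits=111011:
query cow: checks bit1=1, bit3=0 (has a 0) -> no => not a false positive
query eel: checks bit3=0, bit4=1 (has a 0) -> no => not a false positive
query elk: checks bit3=0, bit5=1 (has a 0) -> no => not a false positive
query fox: checks bit3=0, bit5=1 (has a 0) -> no => not a false positive
query owl: checks bit0=1, bit3=0 (has a 0) -> no => not a false positive
query ram: checks bit2=1, bit4=1 (all 1) -> maybe => FALSE POSITIVE
False positives (alphabetical): ram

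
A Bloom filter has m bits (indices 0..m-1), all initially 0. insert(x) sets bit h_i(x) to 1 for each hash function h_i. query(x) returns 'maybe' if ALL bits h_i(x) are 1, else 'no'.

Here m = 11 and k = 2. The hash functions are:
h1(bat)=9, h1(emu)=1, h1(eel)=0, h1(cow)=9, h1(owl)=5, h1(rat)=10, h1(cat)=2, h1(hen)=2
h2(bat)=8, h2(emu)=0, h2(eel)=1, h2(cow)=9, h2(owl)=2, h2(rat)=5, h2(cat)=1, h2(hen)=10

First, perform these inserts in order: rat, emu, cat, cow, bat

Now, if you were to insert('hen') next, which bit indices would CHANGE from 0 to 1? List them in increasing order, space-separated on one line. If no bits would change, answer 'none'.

Start: bits=00000000000
After insert 'rat': sets bits 5 10 -> bits=00000100001
After insert 'emu': sets bits 0 1 -> bits=11000100001
After insert 'cat': sets bits 1 2 -> bits=11100100001
After insert 'cow': sets bits 9 -> bits=11100100011
After insert 'bat': sets bits 8 9 -> bits=11100100111
insert 'hen' would touch bits 2 10; currently bit2=1, bit10=1
Bits that are 0 among those (would change 0->1): none

Answer: none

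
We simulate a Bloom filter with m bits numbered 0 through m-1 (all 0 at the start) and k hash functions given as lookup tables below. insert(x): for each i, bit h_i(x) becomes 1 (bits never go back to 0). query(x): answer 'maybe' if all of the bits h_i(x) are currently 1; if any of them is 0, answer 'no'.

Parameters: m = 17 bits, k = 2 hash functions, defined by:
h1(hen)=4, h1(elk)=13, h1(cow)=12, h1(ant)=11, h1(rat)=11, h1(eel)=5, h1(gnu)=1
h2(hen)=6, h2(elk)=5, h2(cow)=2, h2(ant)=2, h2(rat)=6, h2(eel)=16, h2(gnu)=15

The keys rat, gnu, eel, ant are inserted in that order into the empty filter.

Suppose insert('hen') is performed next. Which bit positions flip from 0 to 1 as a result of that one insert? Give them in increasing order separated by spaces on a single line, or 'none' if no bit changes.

Answer: 4

Derivation:
Start: bits=00000000000000000
After insert 'rat': sets bits 6 11 -> bits=00000010000100000
After insert 'gnu': sets bits 1 15 -> bits=01000010000100010
After insert 'eel': sets bits 5 16 -> bits=01000110000100011
After insert 'ant': sets bits 2 11 -> bits=01100110000100011
insert 'hen' would touch bits 4 6; currently bit4=0, bit6=1
Bits that are 0 among those (would change 0->1): 4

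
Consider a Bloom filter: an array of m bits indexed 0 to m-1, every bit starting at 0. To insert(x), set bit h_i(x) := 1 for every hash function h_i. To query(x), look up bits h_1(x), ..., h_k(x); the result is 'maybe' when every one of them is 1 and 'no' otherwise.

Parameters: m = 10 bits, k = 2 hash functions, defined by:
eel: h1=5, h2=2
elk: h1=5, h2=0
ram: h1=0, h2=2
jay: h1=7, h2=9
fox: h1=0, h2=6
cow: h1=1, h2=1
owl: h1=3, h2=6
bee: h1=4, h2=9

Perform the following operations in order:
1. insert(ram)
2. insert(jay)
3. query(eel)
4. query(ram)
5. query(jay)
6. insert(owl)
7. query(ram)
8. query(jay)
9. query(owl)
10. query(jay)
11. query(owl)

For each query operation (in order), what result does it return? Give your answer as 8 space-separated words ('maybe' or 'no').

Answer: no maybe maybe maybe maybe maybe maybe maybe

Derivation:
Start: bits=0000000000
Op 1: insert ram -> sets bits 0 2 -> bits=1010000000
Op 2: insert jay -> sets bits 7 9 -> bits=1010000101
Op 3: query eel -> checks bit2=1, bit5=0 (has a 0) -> no
Op 4: query ram -> checks bit0=1, bit2=1 (all 1) -> maybe
Op 5: query jay -> checks bit7=1, bit9=1 (all 1) -> maybe
Op 6: insert owl -> sets bits 3 6 -> bits=1011001101
Op 7: query ram -> checks bit0=1, bit2=1 (all 1) -> maybe
Op 8: query jay -> checks bit7=1, bit9=1 (all 1) -> maybe
Op 9: query owl -> checks bit3=1, bit6=1 (all 1) -> maybe
Op 10: query jay -> checks bit7=1, bit9=1 (all 1) -> maybe
Op 11: query owl -> checks bit3=1, bit6=1 (all 1) -> maybe
Query results in order: no maybe maybe maybe maybe maybe maybe maybe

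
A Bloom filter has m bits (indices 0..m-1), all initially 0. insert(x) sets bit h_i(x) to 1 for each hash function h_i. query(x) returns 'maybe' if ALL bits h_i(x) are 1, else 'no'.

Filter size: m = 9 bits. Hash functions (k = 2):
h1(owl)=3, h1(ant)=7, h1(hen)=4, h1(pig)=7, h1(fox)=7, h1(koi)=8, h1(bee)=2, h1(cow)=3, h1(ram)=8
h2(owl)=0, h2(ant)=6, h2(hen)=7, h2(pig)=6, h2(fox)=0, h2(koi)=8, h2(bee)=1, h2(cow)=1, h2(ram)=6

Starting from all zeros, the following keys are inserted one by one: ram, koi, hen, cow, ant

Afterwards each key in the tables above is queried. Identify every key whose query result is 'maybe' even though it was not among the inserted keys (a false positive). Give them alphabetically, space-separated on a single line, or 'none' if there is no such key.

Start: bits=000000000
After insert 'ram': sets bits 6 8 -> bits=000000101
After insert 'koi': sets bits 8 -> bits=000000101
After insert 'hen': sets bits 4 7 -> bits=000010111
After insert 'cow': sets bits 1 3 -> bits=010110111
After insert 'ant': sets bits 6 7 -> bits=010110111
Not inserted: bee fox owl pig — query each against bits=010110111:
query bee: checks bit1=1, bit2=0 (has a 0) -> no => not a false positive
query fox: checks bit0=0, bit7=1 (has a 0) -> no => not a false positive
query owl: checks bit0=0, bit3=1 (has a 0) -> no => not a false positive
query pig: checks bit6=1, bit7=1 (all 1) -> maybe => FALSE POSITIVE
False positives (alphabetical): pig

Answer: pig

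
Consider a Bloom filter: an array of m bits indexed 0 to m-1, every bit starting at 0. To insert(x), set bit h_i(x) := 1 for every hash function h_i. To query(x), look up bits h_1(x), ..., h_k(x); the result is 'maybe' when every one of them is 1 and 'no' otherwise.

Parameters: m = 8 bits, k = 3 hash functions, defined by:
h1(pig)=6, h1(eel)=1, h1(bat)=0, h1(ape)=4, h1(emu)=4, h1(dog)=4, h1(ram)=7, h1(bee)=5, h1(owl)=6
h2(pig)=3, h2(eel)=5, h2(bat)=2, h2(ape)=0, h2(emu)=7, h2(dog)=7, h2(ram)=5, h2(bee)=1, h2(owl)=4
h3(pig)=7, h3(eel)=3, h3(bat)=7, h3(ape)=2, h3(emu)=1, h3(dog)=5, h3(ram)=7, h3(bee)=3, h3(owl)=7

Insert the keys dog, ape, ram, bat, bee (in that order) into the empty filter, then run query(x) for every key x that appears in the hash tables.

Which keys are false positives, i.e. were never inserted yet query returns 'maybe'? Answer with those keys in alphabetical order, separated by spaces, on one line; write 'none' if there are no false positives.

Start: bits=00000000
After insert 'dog': sets bits 4 5 7 -> bits=00001101
After insert 'ape': sets bits 0 2 4 -> bits=10101101
After insert 'ram': sets bits 5 7 -> bits=10101101
After insert 'bat': sets bits 0 2 7 -> bits=10101101
After insert 'bee': sets bits 1 3 5 -> bits=11111101
Not inserted: eel emu owl pig — query each against bits=11111101:
query eel: checks bit1=1, bit3=1, bit5=1 (all 1) -> maybe => FALSE POSITIVE
query emu: checks bit1=1, bit4=1, bit7=1 (all 1) -> maybe => FALSE POSITIVE
query owl: checks bit4=1, bit6=0, bit7=1 (has a 0) -> no => not a false positive
query pig: checks bit3=1, bit6=0, bit7=1 (has a 0) -> no => not a false positive
False positives (alphabetical): eel emu

Answer: eel emu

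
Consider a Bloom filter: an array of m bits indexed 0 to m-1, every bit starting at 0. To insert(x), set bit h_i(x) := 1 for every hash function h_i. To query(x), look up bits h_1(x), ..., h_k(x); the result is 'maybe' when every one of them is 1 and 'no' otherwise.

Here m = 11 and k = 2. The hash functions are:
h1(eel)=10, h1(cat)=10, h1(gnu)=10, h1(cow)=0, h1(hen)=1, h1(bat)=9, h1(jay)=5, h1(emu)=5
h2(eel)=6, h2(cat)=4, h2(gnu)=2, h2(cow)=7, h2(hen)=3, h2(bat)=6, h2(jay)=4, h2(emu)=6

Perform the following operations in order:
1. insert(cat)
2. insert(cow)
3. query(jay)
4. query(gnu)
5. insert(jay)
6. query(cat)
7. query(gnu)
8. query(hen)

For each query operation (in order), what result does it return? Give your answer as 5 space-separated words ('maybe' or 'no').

Answer: no no maybe no no

Derivation:
Start: bits=00000000000
Op 1: insert cat -> sets bits 4 10 -> bits=00001000001
Op 2: insert cow -> sets bits 0 7 -> bits=10001001001
Op 3: query jay -> checks bit4=1, bit5=0 (has a 0) -> no
Op 4: query gnu -> checks bit2=0, bit10=1 (has a 0) -> no
Op 5: insert jay -> sets bits 4 5 -> bits=10001101001
Op 6: query cat -> checks bit4=1, bit10=1 (all 1) -> maybe
Op 7: query gnu -> checks bit2=0, bit10=1 (has a 0) -> no
Op 8: query hen -> checks bit1=0, bit3=0 (has a 0) -> no
Query results in order: no no maybe no no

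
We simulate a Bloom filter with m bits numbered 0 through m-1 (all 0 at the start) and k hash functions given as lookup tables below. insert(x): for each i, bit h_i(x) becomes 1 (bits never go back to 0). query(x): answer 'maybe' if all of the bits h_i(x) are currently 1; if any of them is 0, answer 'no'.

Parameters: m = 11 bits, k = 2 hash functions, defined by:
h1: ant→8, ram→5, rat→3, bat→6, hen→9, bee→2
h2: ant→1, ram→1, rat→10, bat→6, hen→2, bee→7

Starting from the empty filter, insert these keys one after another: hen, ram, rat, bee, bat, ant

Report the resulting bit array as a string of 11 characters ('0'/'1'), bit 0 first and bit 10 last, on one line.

Answer: 01110111111

Derivation:
Start: bits=00000000000
After insert 'hen': sets bits 2 9 -> bits=00100000010
After insert 'ram': sets bits 1 5 -> bits=01100100010
After insert 'rat': sets bits 3 10 -> bits=01110100011
After insert 'bee': sets bits 2 7 -> bits=01110101011
After insert 'bat': sets bits 6 -> bits=01110111011
After insert 'ant': sets bits 1 8 -> bits=01110111111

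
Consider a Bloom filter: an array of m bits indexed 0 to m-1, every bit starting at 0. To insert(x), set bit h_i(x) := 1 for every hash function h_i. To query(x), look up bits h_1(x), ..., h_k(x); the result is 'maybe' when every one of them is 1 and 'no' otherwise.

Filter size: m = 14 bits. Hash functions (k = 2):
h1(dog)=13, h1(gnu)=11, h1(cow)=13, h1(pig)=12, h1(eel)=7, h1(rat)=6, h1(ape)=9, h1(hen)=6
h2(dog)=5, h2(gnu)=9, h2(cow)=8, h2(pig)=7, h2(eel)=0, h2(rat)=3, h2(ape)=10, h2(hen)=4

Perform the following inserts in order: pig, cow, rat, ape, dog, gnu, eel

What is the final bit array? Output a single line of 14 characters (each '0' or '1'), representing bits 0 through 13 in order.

Start: bits=00000000000000
After insert 'pig': sets bits 7 12 -> bits=00000001000010
After insert 'cow': sets bits 8 13 -> bits=00000001100011
After insert 'rat': sets bits 3 6 -> bits=00010011100011
After insert 'ape': sets bits 9 10 -> bits=00010011111011
After insert 'dog': sets bits 5 13 -> bits=00010111111011
After insert 'gnu': sets bits 9 11 -> bits=00010111111111
After insert 'eel': sets bits 0 7 -> bits=10010111111111

Answer: 10010111111111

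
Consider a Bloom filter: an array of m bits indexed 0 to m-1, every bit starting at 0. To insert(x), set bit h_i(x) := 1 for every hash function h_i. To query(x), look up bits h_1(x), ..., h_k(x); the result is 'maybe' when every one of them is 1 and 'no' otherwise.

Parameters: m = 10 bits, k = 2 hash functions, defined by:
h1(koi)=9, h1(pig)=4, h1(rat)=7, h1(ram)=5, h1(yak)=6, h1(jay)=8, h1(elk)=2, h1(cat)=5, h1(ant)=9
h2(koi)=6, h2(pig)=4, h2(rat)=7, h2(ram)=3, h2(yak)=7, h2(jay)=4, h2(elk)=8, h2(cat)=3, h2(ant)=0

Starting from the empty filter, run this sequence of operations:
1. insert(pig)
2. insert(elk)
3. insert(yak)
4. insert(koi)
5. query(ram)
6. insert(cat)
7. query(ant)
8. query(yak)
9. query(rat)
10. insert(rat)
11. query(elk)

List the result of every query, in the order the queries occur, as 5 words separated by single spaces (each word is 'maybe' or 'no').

Answer: no no maybe maybe maybe

Derivation:
Start: bits=0000000000
Op 1: insert pig -> sets bits 4 -> bits=0000100000
Op 2: insert elk -> sets bits 2 8 -> bits=0010100010
Op 3: insert yak -> sets bits 6 7 -> bits=0010101110
Op 4: insert koi -> sets bits 6 9 -> bits=0010101111
Op 5: query ram -> checks bit3=0, bit5=0 (has a 0) -> no
Op 6: insert cat -> sets bits 3 5 -> bits=0011111111
Op 7: query ant -> checks bit0=0, bit9=1 (has a 0) -> no
Op 8: query yak -> checks bit6=1, bit7=1 (all 1) -> maybe
Op 9: query rat -> checks bit7=1 (all 1) -> maybe
Op 10: insert rat -> sets bits 7 -> bits=0011111111
Op 11: query elk -> checks bit2=1, bit8=1 (all 1) -> maybe
Query results in order: no no maybe maybe maybe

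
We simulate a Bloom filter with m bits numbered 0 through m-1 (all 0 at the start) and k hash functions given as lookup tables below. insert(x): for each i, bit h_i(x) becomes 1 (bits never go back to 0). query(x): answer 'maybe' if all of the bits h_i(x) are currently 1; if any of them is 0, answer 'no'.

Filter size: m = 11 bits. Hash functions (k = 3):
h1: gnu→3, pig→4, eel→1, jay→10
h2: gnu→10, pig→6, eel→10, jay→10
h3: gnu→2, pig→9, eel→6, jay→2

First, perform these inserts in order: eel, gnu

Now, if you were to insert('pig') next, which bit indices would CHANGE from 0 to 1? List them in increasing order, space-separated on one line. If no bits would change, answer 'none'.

Answer: 4 9

Derivation:
Start: bits=00000000000
After insert 'eel': sets bits 1 6 10 -> bits=01000010001
After insert 'gnu': sets bits 2 3 10 -> bits=01110010001
insert 'pig' would touch bits 4 6 9; currently bit4=0, bit6=1, bit9=0
Bits that are 0 among those (would change 0->1): 4 9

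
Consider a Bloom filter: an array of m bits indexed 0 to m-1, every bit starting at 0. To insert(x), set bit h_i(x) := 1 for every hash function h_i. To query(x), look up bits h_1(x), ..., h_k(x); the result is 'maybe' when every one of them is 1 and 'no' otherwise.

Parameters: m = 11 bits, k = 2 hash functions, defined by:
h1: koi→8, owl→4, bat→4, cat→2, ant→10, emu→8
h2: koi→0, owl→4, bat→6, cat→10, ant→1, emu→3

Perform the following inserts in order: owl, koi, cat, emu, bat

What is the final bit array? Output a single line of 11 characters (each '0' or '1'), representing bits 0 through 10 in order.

Start: bits=00000000000
After insert 'owl': sets bits 4 -> bits=00001000000
After insert 'koi': sets bits 0 8 -> bits=10001000100
After insert 'cat': sets bits 2 10 -> bits=10101000101
After insert 'emu': sets bits 3 8 -> bits=10111000101
After insert 'bat': sets bits 4 6 -> bits=10111010101

Answer: 10111010101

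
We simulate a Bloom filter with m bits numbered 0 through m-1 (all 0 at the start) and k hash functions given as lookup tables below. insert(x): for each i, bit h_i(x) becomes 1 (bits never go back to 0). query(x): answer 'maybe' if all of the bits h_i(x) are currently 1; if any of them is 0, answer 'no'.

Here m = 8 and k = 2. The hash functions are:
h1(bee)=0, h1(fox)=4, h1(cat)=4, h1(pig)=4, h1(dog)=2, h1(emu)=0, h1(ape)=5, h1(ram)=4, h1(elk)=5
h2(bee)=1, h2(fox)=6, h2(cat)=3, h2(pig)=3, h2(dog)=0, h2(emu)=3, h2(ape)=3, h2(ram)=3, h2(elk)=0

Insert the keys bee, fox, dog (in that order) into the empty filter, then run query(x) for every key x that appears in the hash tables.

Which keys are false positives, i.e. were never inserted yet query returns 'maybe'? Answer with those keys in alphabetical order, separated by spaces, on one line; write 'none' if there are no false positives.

Answer: none

Derivation:
Start: bits=00000000
After insert 'bee': sets bits 0 1 -> bits=11000000
After insert 'fox': sets bits 4 6 -> bits=11001010
After insert 'dog': sets bits 0 2 -> bits=11101010
Not inserted: ape cat elk emu pig ram — query each against bits=11101010:
query ape: checks bit3=0, bit5=0 (has a 0) -> no => not a false positive
query cat: checks bit3=0, bit4=1 (has a 0) -> no => not a false positive
query elk: checks bit0=1, bit5=0 (has a 0) -> no => not a false positive
query emu: checks bit0=1, bit3=0 (has a 0) -> no => not a false positive
query pig: checks bit3=0, bit4=1 (has a 0) -> no => not a false positive
query ram: checks bit3=0, bit4=1 (has a 0) -> no => not a false positive
False positives (alphabetical): none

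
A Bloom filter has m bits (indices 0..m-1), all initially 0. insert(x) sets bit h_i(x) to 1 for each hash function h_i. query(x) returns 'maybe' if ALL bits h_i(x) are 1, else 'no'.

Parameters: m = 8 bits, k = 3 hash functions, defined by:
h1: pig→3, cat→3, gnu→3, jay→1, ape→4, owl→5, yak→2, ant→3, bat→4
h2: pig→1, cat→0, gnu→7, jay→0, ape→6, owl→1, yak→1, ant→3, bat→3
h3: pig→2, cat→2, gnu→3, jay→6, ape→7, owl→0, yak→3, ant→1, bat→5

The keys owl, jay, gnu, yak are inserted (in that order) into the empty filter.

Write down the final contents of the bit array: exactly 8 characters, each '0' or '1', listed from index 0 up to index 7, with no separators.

Start: bits=00000000
After insert 'owl': sets bits 0 1 5 -> bits=11000100
After insert 'jay': sets bits 0 1 6 -> bits=11000110
After insert 'gnu': sets bits 3 7 -> bits=11010111
After insert 'yak': sets bits 1 2 3 -> bits=11110111

Answer: 11110111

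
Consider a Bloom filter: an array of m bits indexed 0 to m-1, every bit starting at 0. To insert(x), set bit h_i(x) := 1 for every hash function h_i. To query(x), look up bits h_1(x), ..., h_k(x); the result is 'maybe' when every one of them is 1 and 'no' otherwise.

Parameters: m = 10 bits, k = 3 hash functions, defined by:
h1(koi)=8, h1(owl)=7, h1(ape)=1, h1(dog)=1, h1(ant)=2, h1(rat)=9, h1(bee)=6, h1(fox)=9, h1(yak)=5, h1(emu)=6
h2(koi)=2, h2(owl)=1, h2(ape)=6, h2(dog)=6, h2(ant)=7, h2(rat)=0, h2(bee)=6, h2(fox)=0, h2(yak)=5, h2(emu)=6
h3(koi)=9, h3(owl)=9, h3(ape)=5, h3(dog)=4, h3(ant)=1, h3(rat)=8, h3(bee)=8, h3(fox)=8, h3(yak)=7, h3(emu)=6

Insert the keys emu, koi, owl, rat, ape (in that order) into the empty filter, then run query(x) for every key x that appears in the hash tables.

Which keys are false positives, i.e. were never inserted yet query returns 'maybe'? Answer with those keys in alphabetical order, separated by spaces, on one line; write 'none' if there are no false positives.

Start: bits=0000000000
After insert 'emu': sets bits 6 -> bits=0000001000
After insert 'koi': sets bits 2 8 9 -> bits=0010001011
After insert 'owl': sets bits 1 7 9 -> bits=0110001111
After insert 'rat': sets bits 0 8 9 -> bits=1110001111
After insert 'ape': sets bits 1 5 6 -> bits=1110011111
Not inserted: ant bee dog fox yak — query each against bits=1110011111:
query ant: checks bit1=1, bit2=1, bit7=1 (all 1) -> maybe => FALSE POSITIVE
query bee: checks bit6=1, bit8=1 (all 1) -> maybe => FALSE POSITIVE
query dog: checks bit1=1, bit4=0, bit6=1 (has a 0) -> no => not a false positive
query fox: checks bit0=1, bit8=1, bit9=1 (all 1) -> maybe => FALSE POSITIVE
query yak: checks bit5=1, bit7=1 (all 1) -> maybe => FALSE POSITIVE
False positives (alphabetical): ant bee fox yak

Answer: ant bee fox yak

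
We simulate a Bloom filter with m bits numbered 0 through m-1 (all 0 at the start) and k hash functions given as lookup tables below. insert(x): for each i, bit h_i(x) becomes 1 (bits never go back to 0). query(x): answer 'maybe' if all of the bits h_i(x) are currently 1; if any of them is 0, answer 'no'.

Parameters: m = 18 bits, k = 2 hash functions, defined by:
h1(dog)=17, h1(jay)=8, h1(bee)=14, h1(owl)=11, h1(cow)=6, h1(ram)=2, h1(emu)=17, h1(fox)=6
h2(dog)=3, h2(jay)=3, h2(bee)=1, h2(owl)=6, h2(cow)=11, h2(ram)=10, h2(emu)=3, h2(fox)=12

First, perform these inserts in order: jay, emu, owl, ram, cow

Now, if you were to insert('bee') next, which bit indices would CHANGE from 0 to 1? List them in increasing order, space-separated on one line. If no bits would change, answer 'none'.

Start: bits=000000000000000000
After insert 'jay': sets bits 3 8 -> bits=000100001000000000
After insert 'emu': sets bits 3 17 -> bits=000100001000000001
After insert 'owl': sets bits 6 11 -> bits=000100101001000001
After insert 'ram': sets bits 2 10 -> bits=001100101011000001
After insert 'cow': sets bits 6 11 -> bits=001100101011000001
insert 'bee' would touch bits 1 14; currently bit1=0, bit14=0
Bits that are 0 among those (would change 0->1): 1 14

Answer: 1 14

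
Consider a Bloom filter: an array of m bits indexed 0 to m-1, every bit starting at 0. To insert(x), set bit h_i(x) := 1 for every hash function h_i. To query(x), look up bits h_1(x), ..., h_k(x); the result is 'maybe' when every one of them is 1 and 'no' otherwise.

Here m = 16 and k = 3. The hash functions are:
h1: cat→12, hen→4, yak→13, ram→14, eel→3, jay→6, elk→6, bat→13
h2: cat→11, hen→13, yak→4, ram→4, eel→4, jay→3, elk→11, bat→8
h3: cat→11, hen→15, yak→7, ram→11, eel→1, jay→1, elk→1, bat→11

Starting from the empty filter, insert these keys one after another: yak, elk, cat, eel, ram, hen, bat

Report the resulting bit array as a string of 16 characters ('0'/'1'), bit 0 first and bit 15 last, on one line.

Answer: 0101101110011111

Derivation:
Start: bits=0000000000000000
After insert 'yak': sets bits 4 7 13 -> bits=0000100100000100
After insert 'elk': sets bits 1 6 11 -> bits=0100101100010100
After insert 'cat': sets bits 11 12 -> bits=0100101100011100
After insert 'eel': sets bits 1 3 4 -> bits=0101101100011100
After insert 'ram': sets bits 4 11 14 -> bits=0101101100011110
After insert 'hen': sets bits 4 13 15 -> bits=0101101100011111
After insert 'bat': sets bits 8 11 13 -> bits=0101101110011111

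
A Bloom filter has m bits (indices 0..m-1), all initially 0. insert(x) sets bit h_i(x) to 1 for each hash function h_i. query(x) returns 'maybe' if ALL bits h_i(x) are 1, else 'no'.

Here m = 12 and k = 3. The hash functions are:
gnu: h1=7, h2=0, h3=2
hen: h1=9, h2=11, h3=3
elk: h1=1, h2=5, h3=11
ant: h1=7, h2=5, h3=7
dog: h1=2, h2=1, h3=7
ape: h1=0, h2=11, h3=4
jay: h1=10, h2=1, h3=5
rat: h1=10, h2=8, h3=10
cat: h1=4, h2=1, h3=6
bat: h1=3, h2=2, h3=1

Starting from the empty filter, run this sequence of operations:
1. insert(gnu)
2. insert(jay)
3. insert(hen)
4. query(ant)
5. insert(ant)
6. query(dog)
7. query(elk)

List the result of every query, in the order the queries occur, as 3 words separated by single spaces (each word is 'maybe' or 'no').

Answer: maybe maybe maybe

Derivation:
Start: bits=000000000000
Op 1: insert gnu -> sets bits 0 2 7 -> bits=101000010000
Op 2: insert jay -> sets bits 1 5 10 -> bits=111001010010
Op 3: insert hen -> sets bits 3 9 11 -> bits=111101010111
Op 4: query ant -> checks bit5=1, bit7=1 (all 1) -> maybe
Op 5: insert ant -> sets bits 5 7 -> bits=111101010111
Op 6: query dog -> checks bit1=1, bit2=1, bit7=1 (all 1) -> maybe
Op 7: query elk -> checks bit1=1, bit5=1, bit11=1 (all 1) -> maybe
Query results in order: maybe maybe maybe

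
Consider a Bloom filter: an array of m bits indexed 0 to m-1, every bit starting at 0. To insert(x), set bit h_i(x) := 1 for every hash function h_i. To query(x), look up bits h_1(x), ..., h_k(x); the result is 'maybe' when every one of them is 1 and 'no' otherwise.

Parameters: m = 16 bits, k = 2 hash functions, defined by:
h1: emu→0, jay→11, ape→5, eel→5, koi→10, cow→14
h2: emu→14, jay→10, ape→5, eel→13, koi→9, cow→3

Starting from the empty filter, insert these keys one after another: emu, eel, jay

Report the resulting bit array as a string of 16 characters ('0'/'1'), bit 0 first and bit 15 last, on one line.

Answer: 1000010000110110

Derivation:
Start: bits=0000000000000000
After insert 'emu': sets bits 0 14 -> bits=1000000000000010
After insert 'eel': sets bits 5 13 -> bits=1000010000000110
After insert 'jay': sets bits 10 11 -> bits=1000010000110110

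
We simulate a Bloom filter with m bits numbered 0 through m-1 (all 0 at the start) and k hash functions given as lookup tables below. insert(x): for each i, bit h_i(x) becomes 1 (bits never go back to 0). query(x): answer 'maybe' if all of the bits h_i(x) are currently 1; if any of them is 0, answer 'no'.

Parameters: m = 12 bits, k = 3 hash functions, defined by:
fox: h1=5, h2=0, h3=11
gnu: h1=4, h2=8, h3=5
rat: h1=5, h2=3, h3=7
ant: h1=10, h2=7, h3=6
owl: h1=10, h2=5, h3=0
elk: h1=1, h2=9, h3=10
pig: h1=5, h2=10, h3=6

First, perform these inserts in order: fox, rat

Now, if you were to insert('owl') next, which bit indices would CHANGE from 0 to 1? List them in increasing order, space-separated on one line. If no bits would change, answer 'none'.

Start: bits=000000000000
After insert 'fox': sets bits 0 5 11 -> bits=100001000001
After insert 'rat': sets bits 3 5 7 -> bits=100101010001
insert 'owl' would touch bits 0 5 10; currently bit0=1, bit5=1, bit10=0
Bits that are 0 among those (would change 0->1): 10

Answer: 10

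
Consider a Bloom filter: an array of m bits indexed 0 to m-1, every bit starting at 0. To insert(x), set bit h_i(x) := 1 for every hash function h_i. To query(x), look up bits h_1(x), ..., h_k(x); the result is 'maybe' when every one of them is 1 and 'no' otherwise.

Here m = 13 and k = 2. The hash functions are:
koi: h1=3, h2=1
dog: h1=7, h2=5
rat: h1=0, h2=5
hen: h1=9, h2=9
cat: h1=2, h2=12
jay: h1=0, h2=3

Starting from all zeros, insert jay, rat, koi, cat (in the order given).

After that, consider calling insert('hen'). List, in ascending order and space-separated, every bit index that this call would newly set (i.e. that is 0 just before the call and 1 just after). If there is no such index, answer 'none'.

Answer: 9

Derivation:
Start: bits=0000000000000
After insert 'jay': sets bits 0 3 -> bits=1001000000000
After insert 'rat': sets bits 0 5 -> bits=1001010000000
After insert 'koi': sets bits 1 3 -> bits=1101010000000
After insert 'cat': sets bits 2 12 -> bits=1111010000001
insert 'hen' would touch bits 9; currently bit9=0
Bits that are 0 among those (would change 0->1): 9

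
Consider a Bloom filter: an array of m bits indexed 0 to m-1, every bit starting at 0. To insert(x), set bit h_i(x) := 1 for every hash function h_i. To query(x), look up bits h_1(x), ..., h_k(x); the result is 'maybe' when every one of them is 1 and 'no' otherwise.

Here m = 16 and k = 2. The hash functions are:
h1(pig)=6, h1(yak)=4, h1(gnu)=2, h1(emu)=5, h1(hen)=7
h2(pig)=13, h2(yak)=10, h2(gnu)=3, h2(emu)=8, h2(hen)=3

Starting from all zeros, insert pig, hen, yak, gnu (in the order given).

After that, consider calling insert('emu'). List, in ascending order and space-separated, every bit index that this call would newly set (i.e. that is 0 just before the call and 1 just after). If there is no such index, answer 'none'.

Answer: 5 8

Derivation:
Start: bits=0000000000000000
After insert 'pig': sets bits 6 13 -> bits=0000001000000100
After insert 'hen': sets bits 3 7 -> bits=0001001100000100
After insert 'yak': sets bits 4 10 -> bits=0001101100100100
After insert 'gnu': sets bits 2 3 -> bits=0011101100100100
insert 'emu' would touch bits 5 8; currently bit5=0, bit8=0
Bits that are 0 among those (would change 0->1): 5 8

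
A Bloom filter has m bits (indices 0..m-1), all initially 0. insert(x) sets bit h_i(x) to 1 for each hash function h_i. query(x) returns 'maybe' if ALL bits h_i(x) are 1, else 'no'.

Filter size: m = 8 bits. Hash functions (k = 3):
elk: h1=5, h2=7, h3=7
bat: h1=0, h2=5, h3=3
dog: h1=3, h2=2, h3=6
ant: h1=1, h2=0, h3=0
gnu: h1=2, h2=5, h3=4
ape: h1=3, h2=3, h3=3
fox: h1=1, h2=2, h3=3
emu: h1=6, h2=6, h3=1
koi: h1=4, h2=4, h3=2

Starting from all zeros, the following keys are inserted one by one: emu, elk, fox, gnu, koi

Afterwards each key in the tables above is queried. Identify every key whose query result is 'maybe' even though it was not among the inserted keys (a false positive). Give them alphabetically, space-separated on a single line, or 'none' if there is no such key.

Start: bits=00000000
After insert 'emu': sets bits 1 6 -> bits=01000010
After insert 'elk': sets bits 5 7 -> bits=01000111
After insert 'fox': sets bits 1 2 3 -> bits=01110111
After insert 'gnu': sets bits 2 4 5 -> bits=01111111
After insert 'koi': sets bits 2 4 -> bits=01111111
Not inserted: ant ape bat dog — query each against bits=01111111:
query ant: checks bit0=0, bit1=1 (has a 0) -> no => not a false positive
query ape: checks bit3=1 (all 1) -> maybe => FALSE POSITIVE
query bat: checks bit0=0, bit3=1, bit5=1 (has a 0) -> no => not a false positive
query dog: checks bit2=1, bit3=1, bit6=1 (all 1) -> maybe => FALSE POSITIVE
False positives (alphabetical): ape dog

Answer: ape dog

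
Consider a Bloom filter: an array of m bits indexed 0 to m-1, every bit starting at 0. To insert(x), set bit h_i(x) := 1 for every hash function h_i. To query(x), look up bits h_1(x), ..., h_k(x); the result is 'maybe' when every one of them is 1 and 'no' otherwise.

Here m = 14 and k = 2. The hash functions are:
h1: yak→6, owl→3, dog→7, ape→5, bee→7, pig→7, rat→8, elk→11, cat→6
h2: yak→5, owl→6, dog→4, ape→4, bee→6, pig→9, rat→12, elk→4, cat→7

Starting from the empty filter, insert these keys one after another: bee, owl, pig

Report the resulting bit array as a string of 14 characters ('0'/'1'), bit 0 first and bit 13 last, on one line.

Answer: 00010011010000

Derivation:
Start: bits=00000000000000
After insert 'bee': sets bits 6 7 -> bits=00000011000000
After insert 'owl': sets bits 3 6 -> bits=00010011000000
After insert 'pig': sets bits 7 9 -> bits=00010011010000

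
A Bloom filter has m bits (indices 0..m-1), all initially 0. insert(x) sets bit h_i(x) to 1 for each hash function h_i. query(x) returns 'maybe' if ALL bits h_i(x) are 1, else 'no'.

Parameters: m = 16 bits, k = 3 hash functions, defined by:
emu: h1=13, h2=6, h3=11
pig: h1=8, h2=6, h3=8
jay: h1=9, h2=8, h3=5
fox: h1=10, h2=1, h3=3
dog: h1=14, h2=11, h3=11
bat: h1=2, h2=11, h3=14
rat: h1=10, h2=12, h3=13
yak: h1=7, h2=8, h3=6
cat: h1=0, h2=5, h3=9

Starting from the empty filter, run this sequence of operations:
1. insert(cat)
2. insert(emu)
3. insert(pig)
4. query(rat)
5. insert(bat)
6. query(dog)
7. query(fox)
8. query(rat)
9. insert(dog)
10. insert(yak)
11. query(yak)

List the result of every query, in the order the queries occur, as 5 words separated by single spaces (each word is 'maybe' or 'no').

Start: bits=0000000000000000
Op 1: insert cat -> sets bits 0 5 9 -> bits=1000010001000000
Op 2: insert emu -> sets bits 6 11 13 -> bits=1000011001010100
Op 3: insert pig -> sets bits 6 8 -> bits=1000011011010100
Op 4: query rat -> checks bit10=0, bit12=0, bit13=1 (has a 0) -> no
Op 5: insert bat -> sets bits 2 11 14 -> bits=1010011011010110
Op 6: query dog -> checks bit11=1, bit14=1 (all 1) -> maybe
Op 7: query fox -> checks bit1=0, bit3=0, bit10=0 (has a 0) -> no
Op 8: query rat -> checks bit10=0, bit12=0, bit13=1 (has a 0) -> no
Op 9: insert dog -> sets bits 11 14 -> bits=1010011011010110
Op 10: insert yak -> sets bits 6 7 8 -> bits=1010011111010110
Op 11: query yak -> checks bit6=1, bit7=1, bit8=1 (all 1) -> maybe
Query results in order: no maybe no no maybe

Answer: no maybe no no maybe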